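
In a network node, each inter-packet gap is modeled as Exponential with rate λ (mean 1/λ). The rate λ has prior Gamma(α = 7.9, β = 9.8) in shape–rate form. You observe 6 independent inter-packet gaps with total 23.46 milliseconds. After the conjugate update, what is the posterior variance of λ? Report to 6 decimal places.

0.012565

With a Gamma(shape α, rate β) prior on the exponential rate λ, the posterior after n observations with total T = Σxᵢ is Gamma(α+n, β+T).
Posterior: Gamma(7.9+6, 9.8+23.46) = Gamma(13.9, 33.26).
Var = α/β² = 0.012565.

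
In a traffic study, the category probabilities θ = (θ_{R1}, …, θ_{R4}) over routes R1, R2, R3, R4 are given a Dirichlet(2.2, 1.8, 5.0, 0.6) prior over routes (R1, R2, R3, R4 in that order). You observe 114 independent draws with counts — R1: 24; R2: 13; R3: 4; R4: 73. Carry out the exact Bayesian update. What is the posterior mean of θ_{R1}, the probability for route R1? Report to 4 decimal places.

The Dirichlet prior is conjugate to the Multinomial likelihood: each posterior αⱼ = prior αⱼ + observed count nⱼ.
Posterior concentration: (26.2, 14.8, 9.0, 73.6), total = 123.6.
E[θ_{R1}|data] = α_{R1}/Σα = 26.2/123.6 = 0.2120.

0.2120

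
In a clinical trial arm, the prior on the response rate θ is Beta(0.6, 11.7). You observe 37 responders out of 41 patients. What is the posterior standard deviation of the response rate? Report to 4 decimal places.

The Beta prior is conjugate to a Binomial/Bernoulli likelihood; the update adds successes to α and failures to β.
Posterior: Beta(α+k, β+n−k) = Beta(0.6+37, 11.7+4) = Beta(37.6, 15.7).
Var = αβ/((α+β)²(α+β+1)) = 37.6·15.7/(53.3²·54.3) = 0.00382678; SD = √0.00382678 = 0.0619.

0.0619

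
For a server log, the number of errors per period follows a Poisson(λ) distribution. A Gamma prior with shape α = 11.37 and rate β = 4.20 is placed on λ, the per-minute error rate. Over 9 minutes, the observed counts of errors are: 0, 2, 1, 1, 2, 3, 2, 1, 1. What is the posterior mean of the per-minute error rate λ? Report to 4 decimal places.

1.8462

With a Gamma(shape α, rate β) prior, the Poisson likelihood is conjugate: the posterior is Gamma(α + ΣXᵢ, β + n).
Sum of counts S = 13 over n = 9 minutes.
Posterior: Gamma(α+S, β+n) = Gamma(11.37+13, 4.20+9) = Gamma(24.37, 13.20).
Posterior mean = α/β = 24.37/13.20 = 1.8462.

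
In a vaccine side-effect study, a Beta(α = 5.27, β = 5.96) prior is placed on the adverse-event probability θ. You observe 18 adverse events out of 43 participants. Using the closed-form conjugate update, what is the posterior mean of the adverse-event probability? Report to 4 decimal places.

0.4291

The Beta prior is conjugate to a Binomial/Bernoulli likelihood; the update adds successes to α and failures to β.
Posterior: Beta(α+k, β+n−k) = Beta(5.27+18, 5.96+25) = Beta(23.27, 30.96).
Posterior mean = α/(α+β) = 23.27/54.23 = 0.4291.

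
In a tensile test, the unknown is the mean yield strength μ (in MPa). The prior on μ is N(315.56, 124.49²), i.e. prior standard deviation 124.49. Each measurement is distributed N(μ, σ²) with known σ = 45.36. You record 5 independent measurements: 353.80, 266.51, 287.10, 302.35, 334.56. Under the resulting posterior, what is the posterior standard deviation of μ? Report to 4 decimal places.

For Normal data with known variance σ², a Normal(μ₀, σ₀²) prior on μ is conjugate. Posterior precision = 1/σ₀² + n/σ²; posterior mean is the precision-weighted average of μ₀ and x̄.
σ₀² = 124.49² = 15497.7601, σ² = 45.36² = 2057.5296; σ² + n·σ₀² = 2057.5296 + 5·15497.7601 = 79546.3301.
Posterior precision = 1/σ₀² + n/σ² = 1/15497.7601 + 5/2057.5296 = (σ² + n·σ₀²)/(σ₀²σ²) = 79546.3301/(15497.7601·2057.5296); posterior variance σₙ² = σ₀²σ²/(σ² + n·σ₀²) = 15497.7601·2057.5296/79546.3301 = 400.861989.
Posterior SD = √σₙ² = √(15497.7601·2057.5296/79546.3301) = 20.0215.

20.0215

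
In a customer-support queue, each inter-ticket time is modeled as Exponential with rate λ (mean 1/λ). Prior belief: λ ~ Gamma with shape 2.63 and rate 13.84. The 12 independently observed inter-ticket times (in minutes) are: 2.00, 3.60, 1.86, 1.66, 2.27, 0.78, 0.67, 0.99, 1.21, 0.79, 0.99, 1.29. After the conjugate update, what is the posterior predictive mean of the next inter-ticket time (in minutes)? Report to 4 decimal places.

2.3441

With a Gamma(shape α, rate β) prior on the exponential rate λ, the posterior after n observations with total T = Σxᵢ is Gamma(α+n, β+T).
Sum of observations T = 18.11 minutes; n = 12.
Posterior: Gamma(2.63+12, 13.84+18.11) = Gamma(14.63, 31.95).
The predictive distribution for the next observation is Lomax; its mean is β/(α−1) = 31.95/13.63 = 2.3441.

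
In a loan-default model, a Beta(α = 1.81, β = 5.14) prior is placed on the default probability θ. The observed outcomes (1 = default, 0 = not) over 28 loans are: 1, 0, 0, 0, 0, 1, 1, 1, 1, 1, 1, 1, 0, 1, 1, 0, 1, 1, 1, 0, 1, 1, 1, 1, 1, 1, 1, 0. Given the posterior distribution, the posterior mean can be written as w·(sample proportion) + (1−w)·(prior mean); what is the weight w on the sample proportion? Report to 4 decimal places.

The Beta prior is conjugate to a Binomial/Bernoulli likelihood; the update adds successes to α and failures to β.
Posterior mean = (α₀+k)/(α₀+β₀+n) = [n/(α₀+β₀+n)]·(k/n) + [(α₀+β₀)/(α₀+β₀+n)]·α₀/(α₀+β₀), so only n and the prior enter the weight.
The weight on the data is w = n/(α₀+β₀+n) = 28/(1.81+5.14+28) = 28/34.95 = 0.8011.

0.8011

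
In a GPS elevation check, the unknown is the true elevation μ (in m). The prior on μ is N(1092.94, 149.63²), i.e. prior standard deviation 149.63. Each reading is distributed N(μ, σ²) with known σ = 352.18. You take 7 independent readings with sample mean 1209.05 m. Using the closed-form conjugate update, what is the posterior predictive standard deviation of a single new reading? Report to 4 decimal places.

For Normal data with known variance σ², a Normal(μ₀, σ₀²) prior on μ is conjugate. Posterior precision = 1/σ₀² + n/σ²; posterior mean is the precision-weighted average of μ₀ and x̄.
σ₀² = 149.63² = 22389.1369, σ² = 352.18² = 124030.7524; σ² + n·σ₀² = 124030.7524 + 7·22389.1369 = 280754.7107.
Posterior precision = 1/σ₀² + n/σ² = 1/22389.1369 + 7/124030.7524 = (σ² + n·σ₀²)/(σ₀²σ²) = 280754.7107/(22389.1369·124030.7524); posterior variance σₙ² = σ₀²σ²/(σ² + n·σ₀²) = 22389.1369·124030.7524/280754.7107 = 9890.988074.
Predictive variance for one new observation = σₙ² + σ² = 22389.1369·124030.7524/280754.7107 + 124030.7524 = σ²·(σ₀² + 280754.7107)/280754.7107 = 124030.7524·303143.8476/280754.7107 = 133921.740474; SD = √(124030.7524·303143.8476/280754.7107) = 365.9532.

365.9532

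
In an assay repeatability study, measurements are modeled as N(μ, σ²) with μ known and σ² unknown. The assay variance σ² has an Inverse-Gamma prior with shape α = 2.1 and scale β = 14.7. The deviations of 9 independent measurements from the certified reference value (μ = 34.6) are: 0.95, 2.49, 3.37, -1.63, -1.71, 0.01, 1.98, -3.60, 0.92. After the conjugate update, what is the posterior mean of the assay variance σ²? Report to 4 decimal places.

With known mean μ and an Inverse-Gamma(α, β) prior on σ², the Normal likelihood is conjugate: posterior is Inv-Gamma(α + n/2, β + Σ(xᵢ−μ)²/2).
Σ(xᵢ−μ)² = (0.95)² + (2.49)² + (3.37)² + (-1.63)² + (-1.71)² + (0.01)² + (1.98)² + (-3.60)² + (0.92)² = 41.7674.
Posterior: Inv-Gamma(2.1 + 9/2, 14.7 + 41.7674/2) = Inv-Gamma(6.60, 35.58370).
E[σ²|data] = β/(α−1) = 35.58370/5.60 = 6.3542.

6.3542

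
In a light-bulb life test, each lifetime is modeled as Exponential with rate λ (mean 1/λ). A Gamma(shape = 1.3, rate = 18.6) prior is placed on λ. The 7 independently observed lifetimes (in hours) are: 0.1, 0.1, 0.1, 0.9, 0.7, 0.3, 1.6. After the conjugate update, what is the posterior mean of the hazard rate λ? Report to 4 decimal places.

0.3705

With a Gamma(shape α, rate β) prior on the exponential rate λ, the posterior after n observations with total T = Σxᵢ is Gamma(α+n, β+T).
Sum of observations T = 3.8 hours; n = 7.
Posterior: Gamma(1.3+7, 18.6+3.8) = Gamma(8.3, 22.4).
Posterior mean of λ = α/β = 8.3/22.4 = 0.3705.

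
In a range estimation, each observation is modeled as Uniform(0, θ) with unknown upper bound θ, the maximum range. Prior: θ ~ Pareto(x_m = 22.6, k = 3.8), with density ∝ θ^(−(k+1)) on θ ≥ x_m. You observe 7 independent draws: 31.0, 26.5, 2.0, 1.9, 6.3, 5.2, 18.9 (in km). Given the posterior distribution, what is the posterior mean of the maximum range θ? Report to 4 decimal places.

A Pareto(scale x_m, shape k) prior on the upper bound θ of Uniform(0, θ) is conjugate: posterior is Pareto(max(x_m, max xᵢ), k + n).
Sample maximum = 31.0; prior scale x_m = 22.6 → posterior scale = max = 31.0.
Posterior shape = 3.8 + 7 = 10.8.
E[θ|data] = k·x_m/(k−1) = 10.8·31.0/9.8 = 34.1633.

34.1633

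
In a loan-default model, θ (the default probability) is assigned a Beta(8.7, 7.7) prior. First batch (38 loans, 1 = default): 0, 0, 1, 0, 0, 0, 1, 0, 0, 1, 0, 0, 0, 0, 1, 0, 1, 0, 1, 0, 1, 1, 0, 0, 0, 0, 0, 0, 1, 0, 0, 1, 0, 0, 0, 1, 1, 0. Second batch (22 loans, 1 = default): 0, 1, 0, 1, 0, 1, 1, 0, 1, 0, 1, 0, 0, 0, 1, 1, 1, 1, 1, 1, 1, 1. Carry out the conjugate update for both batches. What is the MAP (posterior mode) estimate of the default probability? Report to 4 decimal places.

0.4530

The Beta prior is conjugate to a Binomial/Bernoulli likelihood; the update adds successes to α and failures to β.
After batch 1: Beta(8.7+12, 7.7+26) = Beta(20.7, 33.7).
After batch 2: Beta(20.7+14, 33.7+8) = Beta(34.7, 41.7).
Mode of Beta(a,b) for a,b>1 is (a−1)/(a+b−2) = 33.7/74.4 = 0.4530.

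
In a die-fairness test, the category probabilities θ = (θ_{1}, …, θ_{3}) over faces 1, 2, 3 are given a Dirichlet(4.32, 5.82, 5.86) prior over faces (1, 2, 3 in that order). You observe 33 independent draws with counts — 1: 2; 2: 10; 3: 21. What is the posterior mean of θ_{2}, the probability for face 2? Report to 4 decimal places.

The Dirichlet prior is conjugate to the Multinomial likelihood: each posterior αⱼ = prior αⱼ + observed count nⱼ.
Posterior concentration: (6.32, 15.82, 26.86), total = 49.00.
E[θ_{2}|data] = α_{2}/Σα = 15.82/49.00 = 0.3229.

0.3229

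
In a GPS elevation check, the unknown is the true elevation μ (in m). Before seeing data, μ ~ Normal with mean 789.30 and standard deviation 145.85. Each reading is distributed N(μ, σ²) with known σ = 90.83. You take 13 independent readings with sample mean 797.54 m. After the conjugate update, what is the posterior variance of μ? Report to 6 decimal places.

For Normal data with known variance σ², a Normal(μ₀, σ₀²) prior on μ is conjugate. Posterior precision = 1/σ₀² + n/σ²; posterior mean is the precision-weighted average of μ₀ and x̄.
σ₀² = 145.85² = 21272.2225, σ² = 90.83² = 8250.0889; σ² + n·σ₀² = 8250.0889 + 13·21272.2225 = 284788.9814.
Posterior precision = 1/σ₀² + n/σ² = 1/21272.2225 + 13/8250.0889 = (σ² + n·σ₀²)/(σ₀²σ²) = 284788.9814/(21272.2225·8250.0889); posterior variance σₙ² = σ₀²σ²/(σ² + n·σ₀²) = 21272.2225·8250.0889/284788.9814 = 616.237770.

616.237770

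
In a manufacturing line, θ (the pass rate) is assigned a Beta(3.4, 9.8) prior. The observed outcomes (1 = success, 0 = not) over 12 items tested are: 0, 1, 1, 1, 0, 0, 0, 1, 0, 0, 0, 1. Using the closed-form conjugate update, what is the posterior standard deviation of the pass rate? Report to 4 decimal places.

0.0921

The Beta prior is conjugate to a Binomial/Bernoulli likelihood; the update adds successes to α and failures to β.
Posterior: Beta(α+k, β+n−k) = Beta(3.4+5, 9.8+7) = Beta(8.4, 16.8).
Var = αβ/((α+β)²(α+β+1)) = 8.4·16.8/(25.2²·26.2) = 0.00848176; SD = √0.00848176 = 0.0921.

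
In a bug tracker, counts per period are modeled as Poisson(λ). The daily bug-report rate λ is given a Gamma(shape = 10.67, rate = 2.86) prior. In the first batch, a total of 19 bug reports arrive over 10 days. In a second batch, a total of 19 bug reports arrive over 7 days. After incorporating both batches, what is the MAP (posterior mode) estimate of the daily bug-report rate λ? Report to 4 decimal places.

With a Gamma(shape α, rate β) prior, the Poisson likelihood is conjugate: the posterior is Gamma(α + ΣXᵢ, β + n).
After batch 1: Gamma(α+S, β+n) = Gamma(10.67+19, 2.86+10) = Gamma(29.67, 12.86).
After batch 2: Gamma(α+S, β+n) = Gamma(29.67+19, 12.86+7) = Gamma(48.67, 19.86).
Mode of Gamma(α,β) for α≥1 is (α−1)/β = 47.67/19.86 = 2.4003.

2.4003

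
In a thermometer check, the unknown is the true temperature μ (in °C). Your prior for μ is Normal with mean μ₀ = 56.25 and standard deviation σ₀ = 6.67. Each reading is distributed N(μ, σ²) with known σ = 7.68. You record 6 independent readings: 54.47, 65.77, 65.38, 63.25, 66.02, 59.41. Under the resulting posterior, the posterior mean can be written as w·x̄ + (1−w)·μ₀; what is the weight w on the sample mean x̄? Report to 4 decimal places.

For Normal data with known variance σ², a Normal(μ₀, σ₀²) prior on μ is conjugate. Posterior precision = 1/σ₀² + n/σ²; posterior mean is the precision-weighted average of μ₀ and x̄.
σ₀² = 6.67² = 44.4889, σ² = 7.68² = 58.9824. Prior precision 1/σ₀² = 1/44.4889; data precision n/σ² = 6/58.9824.
w = (n/σ²)/(1/σ₀² + n/σ²) = n·σ₀²/(σ² + n·σ₀²) = 6·44.4889/(58.9824 + 6·44.4889) = 266.9334/325.9158 = 0.8190.

0.8190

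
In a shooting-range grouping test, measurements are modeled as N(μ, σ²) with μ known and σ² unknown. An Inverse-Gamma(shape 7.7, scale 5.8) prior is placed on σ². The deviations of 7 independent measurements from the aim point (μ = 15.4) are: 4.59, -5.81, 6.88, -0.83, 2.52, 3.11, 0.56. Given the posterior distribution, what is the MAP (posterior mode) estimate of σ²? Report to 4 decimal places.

5.3600

With known mean μ and an Inverse-Gamma(α, β) prior on σ², the Normal likelihood is conjugate: posterior is Inv-Gamma(α + n/2, β + Σ(xᵢ−μ)²/2).
Σ(xᵢ−μ)² = (4.59)² + (-5.81)² + (6.88)² + (-0.83)² + (2.52)² + (3.11)² + (0.56)² = 119.1836.
Posterior: Inv-Gamma(7.7 + 7/2, 5.8 + 119.1836/2) = Inv-Gamma(11.20, 65.39180).
Mode = β/(α+1) = 65.39180/12.20 = 5.3600.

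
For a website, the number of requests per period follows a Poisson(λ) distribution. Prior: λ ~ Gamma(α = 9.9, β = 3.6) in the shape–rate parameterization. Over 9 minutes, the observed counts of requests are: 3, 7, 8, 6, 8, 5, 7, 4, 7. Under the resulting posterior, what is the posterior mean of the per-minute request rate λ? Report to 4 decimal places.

5.1508

With a Gamma(shape α, rate β) prior, the Poisson likelihood is conjugate: the posterior is Gamma(α + ΣXᵢ, β + n).
Sum of counts S = 55 over n = 9 minutes.
Posterior: Gamma(α+S, β+n) = Gamma(9.9+55, 3.6+9) = Gamma(64.9, 12.6).
Posterior mean = α/β = 64.9/12.6 = 5.1508.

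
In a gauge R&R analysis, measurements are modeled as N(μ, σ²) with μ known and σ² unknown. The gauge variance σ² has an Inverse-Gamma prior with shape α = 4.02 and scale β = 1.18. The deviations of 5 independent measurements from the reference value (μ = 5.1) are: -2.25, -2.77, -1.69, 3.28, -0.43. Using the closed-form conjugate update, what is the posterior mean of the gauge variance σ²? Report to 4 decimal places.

With known mean μ and an Inverse-Gamma(α, β) prior on σ², the Normal likelihood is conjugate: posterior is Inv-Gamma(α + n/2, β + Σ(xᵢ−μ)²/2).
Σ(xᵢ−μ)² = (-2.25)² + (-2.77)² + (-1.69)² + (3.28)² + (-0.43)² = 26.5348.
Posterior: Inv-Gamma(4.02 + 5/2, 1.18 + 26.5348/2) = Inv-Gamma(6.52, 14.44740).
E[σ²|data] = β/(α−1) = 14.44740/5.52 = 2.6173.

2.6173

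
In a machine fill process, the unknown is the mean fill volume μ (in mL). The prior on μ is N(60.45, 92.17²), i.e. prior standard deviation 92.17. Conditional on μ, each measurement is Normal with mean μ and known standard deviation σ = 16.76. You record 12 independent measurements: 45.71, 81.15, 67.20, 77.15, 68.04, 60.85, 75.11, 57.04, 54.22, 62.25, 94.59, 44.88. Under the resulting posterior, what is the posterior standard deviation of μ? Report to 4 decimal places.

4.8315

For Normal data with known variance σ², a Normal(μ₀, σ₀²) prior on μ is conjugate. Posterior precision = 1/σ₀² + n/σ²; posterior mean is the precision-weighted average of μ₀ and x̄.
σ₀² = 92.17² = 8495.3089, σ² = 16.76² = 280.8976; σ² + n·σ₀² = 280.8976 + 12·8495.3089 = 102224.6044.
Posterior precision = 1/σ₀² + n/σ² = 1/8495.3089 + 12/280.8976 = (σ² + n·σ₀²)/(σ₀²σ²) = 102224.6044/(8495.3089·280.8976); posterior variance σₙ² = σ₀²σ²/(σ² + n·σ₀²) = 8495.3089·280.8976/102224.6044 = 23.343811.
Posterior SD = √σₙ² = √(8495.3089·280.8976/102224.6044) = 4.8315.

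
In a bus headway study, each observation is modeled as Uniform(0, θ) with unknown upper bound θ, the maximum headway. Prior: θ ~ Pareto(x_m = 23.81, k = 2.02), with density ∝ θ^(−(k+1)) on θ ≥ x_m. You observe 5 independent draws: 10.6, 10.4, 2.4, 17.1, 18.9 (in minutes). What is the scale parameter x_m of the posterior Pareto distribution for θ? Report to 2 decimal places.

23.81

A Pareto(scale x_m, shape k) prior on the upper bound θ of Uniform(0, θ) is conjugate: posterior is Pareto(max(x_m, max xᵢ), k + n).
Sample maximum = 18.9; prior scale x_m = 23.81 → posterior scale = max = 23.81.
Posterior shape = 2.02 + 5 = 7.02.
Posterior scale x_m = 23.81.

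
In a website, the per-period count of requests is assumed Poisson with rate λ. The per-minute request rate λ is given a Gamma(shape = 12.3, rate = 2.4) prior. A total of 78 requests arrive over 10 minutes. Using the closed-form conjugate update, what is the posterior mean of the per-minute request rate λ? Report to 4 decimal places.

With a Gamma(shape α, rate β) prior, the Poisson likelihood is conjugate: the posterior is Gamma(α + ΣXᵢ, β + n).
Posterior: Gamma(α+S, β+n) = Gamma(12.3+78, 2.4+10) = Gamma(90.3, 12.4).
Posterior mean = α/β = 90.3/12.4 = 7.2823.

7.2823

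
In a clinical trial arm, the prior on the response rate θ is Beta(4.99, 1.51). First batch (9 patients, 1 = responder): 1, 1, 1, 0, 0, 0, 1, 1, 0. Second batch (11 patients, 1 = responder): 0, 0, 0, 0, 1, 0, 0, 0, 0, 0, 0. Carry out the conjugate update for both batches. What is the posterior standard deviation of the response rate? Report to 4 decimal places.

The Beta prior is conjugate to a Binomial/Bernoulli likelihood; the update adds successes to α and failures to β.
After batch 1: Beta(4.99+5, 1.51+4) = Beta(9.99, 5.51).
After batch 2: Beta(9.99+1, 5.51+10) = Beta(10.99, 15.51).
Var = αβ/((α+β)²(α+β+1)) = 10.99·15.51/(26.50²·27.50) = 0.00882643; SD = √0.00882643 = 0.0939.

0.0939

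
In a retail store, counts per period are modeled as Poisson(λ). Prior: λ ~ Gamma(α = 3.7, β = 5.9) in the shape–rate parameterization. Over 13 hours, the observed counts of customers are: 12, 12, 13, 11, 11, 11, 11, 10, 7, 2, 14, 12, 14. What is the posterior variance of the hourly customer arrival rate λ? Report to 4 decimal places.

0.4023

With a Gamma(shape α, rate β) prior, the Poisson likelihood is conjugate: the posterior is Gamma(α + ΣXᵢ, β + n).
Sum of counts S = 140 over n = 13 hours.
Posterior: Gamma(α+S, β+n) = Gamma(3.7+140, 5.9+13) = Gamma(143.7, 18.9).
Var = α/β² = 143.7/18.9² = 0.4023.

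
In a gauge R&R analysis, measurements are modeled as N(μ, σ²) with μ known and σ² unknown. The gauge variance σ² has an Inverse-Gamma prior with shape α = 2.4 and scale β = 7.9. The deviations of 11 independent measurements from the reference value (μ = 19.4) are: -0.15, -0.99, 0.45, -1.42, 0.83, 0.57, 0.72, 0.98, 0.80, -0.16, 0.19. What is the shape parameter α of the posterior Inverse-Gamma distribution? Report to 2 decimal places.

With known mean μ and an Inverse-Gamma(α, β) prior on σ², the Normal likelihood is conjugate: posterior is Inv-Gamma(α + n/2, β + Σ(xᵢ−μ)²/2).
Σ(xᵢ−μ)² = (-0.15)² + (-0.99)² + (0.45)² + (-1.42)² + (0.83)² + (0.57)² + (0.72)² + (0.98)² + (0.80)² + (-0.16)² + (0.19)² = 6.4158.
Posterior: Inv-Gamma(2.4 + 11/2, 7.9 + 6.4158/2) = Inv-Gamma(7.90, 11.10790).
Posterior α = 7.90.

7.90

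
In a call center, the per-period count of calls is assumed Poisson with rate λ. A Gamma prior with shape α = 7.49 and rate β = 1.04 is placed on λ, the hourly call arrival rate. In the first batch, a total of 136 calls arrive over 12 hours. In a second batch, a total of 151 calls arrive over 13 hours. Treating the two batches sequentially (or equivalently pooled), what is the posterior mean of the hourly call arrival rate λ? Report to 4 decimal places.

With a Gamma(shape α, rate β) prior, the Poisson likelihood is conjugate: the posterior is Gamma(α + ΣXᵢ, β + n).
After batch 1: Gamma(α+S, β+n) = Gamma(7.49+136, 1.04+12) = Gamma(143.49, 13.04).
After batch 2: Gamma(α+S, β+n) = Gamma(143.49+151, 13.04+13) = Gamma(294.49, 26.04).
Posterior mean = α/β = 294.49/26.04 = 11.3091.

11.3091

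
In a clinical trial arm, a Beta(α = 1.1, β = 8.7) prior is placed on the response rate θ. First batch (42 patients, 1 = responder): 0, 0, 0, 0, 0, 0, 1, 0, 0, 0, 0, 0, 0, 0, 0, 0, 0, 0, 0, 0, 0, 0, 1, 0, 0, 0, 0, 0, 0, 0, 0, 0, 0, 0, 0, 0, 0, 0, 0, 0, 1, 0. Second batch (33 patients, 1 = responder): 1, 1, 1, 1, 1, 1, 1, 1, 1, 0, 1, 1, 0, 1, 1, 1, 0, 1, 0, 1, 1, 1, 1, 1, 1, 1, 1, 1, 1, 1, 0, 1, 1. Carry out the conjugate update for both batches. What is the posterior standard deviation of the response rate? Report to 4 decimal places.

The Beta prior is conjugate to a Binomial/Bernoulli likelihood; the update adds successes to α and failures to β.
After batch 1: Beta(1.1+3, 8.7+39) = Beta(4.1, 47.7).
After batch 2: Beta(4.1+28, 47.7+5) = Beta(32.1, 52.7).
Var = αβ/((α+β)²(α+β+1)) = 32.1·52.7/(84.8²·85.8) = 0.00274181; SD = √0.00274181 = 0.0524.

0.0524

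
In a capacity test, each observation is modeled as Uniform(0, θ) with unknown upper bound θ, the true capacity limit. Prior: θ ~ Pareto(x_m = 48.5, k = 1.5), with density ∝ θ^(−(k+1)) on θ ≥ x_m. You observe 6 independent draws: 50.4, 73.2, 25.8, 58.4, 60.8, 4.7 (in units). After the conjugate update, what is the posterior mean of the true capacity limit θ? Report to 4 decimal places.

A Pareto(scale x_m, shape k) prior on the upper bound θ of Uniform(0, θ) is conjugate: posterior is Pareto(max(x_m, max xᵢ), k + n).
Sample maximum = 73.2; prior scale x_m = 48.5 → posterior scale = max = 73.2.
Posterior shape = 1.5 + 6 = 7.5.
E[θ|data] = k·x_m/(k−1) = 7.5·73.2/6.5 = 84.4615.

84.4615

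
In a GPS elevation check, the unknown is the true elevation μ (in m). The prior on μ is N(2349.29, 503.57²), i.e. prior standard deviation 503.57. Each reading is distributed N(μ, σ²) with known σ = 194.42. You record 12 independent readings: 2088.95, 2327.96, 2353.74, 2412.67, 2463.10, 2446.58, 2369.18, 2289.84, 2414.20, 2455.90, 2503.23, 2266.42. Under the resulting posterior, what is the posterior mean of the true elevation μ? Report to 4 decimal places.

For Normal data with known variance σ², a Normal(μ₀, σ₀²) prior on μ is conjugate. Posterior precision = 1/σ₀² + n/σ²; posterior mean is the precision-weighted average of μ₀ and x̄.
Σxᵢ = 2088.95 + 2327.96 + 2353.74 + 2412.67 + 2463.10 + 2446.58 + 2369.18 + 2289.84 + 2414.20 + 2455.90 + 2503.23 + 2266.42 = 28391.77, so n·x̄ = 28391.77.
σ₀² = 503.57² = 253582.7449, σ² = 194.42² = 37799.1364; σ² + n·σ₀² = 37799.1364 + 12·253582.7449 = 3080792.0752.
Posterior mean = (μ₀/σ₀² + n·x̄/σ²)/(1/σ₀² + n/σ²) = (σ²·μ₀ + σ₀²·n·x̄)/(σ² + n·σ₀²) = (37799.1364·2349.29 + 253582.7449·28391.77)/3080792.0752 = 7288464102.322629/3080792.0752 = 2365.7760.

2365.7760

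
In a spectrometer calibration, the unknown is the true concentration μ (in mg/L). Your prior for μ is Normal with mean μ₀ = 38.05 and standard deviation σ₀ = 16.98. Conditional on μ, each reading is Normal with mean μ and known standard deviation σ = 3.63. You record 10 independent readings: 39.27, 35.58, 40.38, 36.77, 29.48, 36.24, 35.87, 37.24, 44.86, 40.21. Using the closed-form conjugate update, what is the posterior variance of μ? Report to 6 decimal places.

For Normal data with known variance σ², a Normal(μ₀, σ₀²) prior on μ is conjugate. Posterior precision = 1/σ₀² + n/σ²; posterior mean is the precision-weighted average of μ₀ and x̄.
σ₀² = 16.98² = 288.3204, σ² = 3.63² = 13.1769; σ² + n·σ₀² = 13.1769 + 10·288.3204 = 2896.3809.
Posterior precision = 1/σ₀² + n/σ² = 1/288.3204 + 10/13.1769 = (σ² + n·σ₀²)/(σ₀²σ²) = 2896.3809/(288.3204·13.1769); posterior variance σₙ² = σ₀²σ²/(σ² + n·σ₀²) = 288.3204·13.1769/2896.3809 = 1.311695.

1.311695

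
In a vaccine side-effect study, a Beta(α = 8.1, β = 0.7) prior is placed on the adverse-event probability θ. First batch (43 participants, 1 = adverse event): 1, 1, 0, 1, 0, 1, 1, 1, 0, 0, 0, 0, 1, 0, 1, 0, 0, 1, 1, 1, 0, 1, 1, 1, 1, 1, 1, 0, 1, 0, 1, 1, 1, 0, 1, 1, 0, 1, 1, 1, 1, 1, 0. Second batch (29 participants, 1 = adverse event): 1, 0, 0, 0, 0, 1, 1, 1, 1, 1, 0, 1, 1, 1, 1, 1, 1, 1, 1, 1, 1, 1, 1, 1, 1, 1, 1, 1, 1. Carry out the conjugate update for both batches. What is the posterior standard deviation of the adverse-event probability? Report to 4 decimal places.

0.0483

The Beta prior is conjugate to a Binomial/Bernoulli likelihood; the update adds successes to α and failures to β.
After batch 1: Beta(8.1+28, 0.7+15) = Beta(36.1, 15.7).
After batch 2: Beta(36.1+24, 15.7+5) = Beta(60.1, 20.7).
Var = αβ/((α+β)²(α+β+1)) = 60.1·20.7/(80.8²·81.8) = 0.00232953; SD = √0.00232953 = 0.0483.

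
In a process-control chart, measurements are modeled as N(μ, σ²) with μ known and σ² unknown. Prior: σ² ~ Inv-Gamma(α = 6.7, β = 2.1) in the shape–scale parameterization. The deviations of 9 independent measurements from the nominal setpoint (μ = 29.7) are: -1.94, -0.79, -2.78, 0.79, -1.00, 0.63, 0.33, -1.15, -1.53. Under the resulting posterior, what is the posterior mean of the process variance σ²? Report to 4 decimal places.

With known mean μ and an Inverse-Gamma(α, β) prior on σ², the Normal likelihood is conjugate: posterior is Inv-Gamma(α + n/2, β + Σ(xᵢ−μ)²/2).
Σ(xᵢ−μ)² = (-1.94)² + (-0.79)² + (-2.78)² + (0.79)² + (-1.00)² + (0.63)² + (0.33)² + (-1.15)² + (-1.53)² = 17.9094.
Posterior: Inv-Gamma(6.7 + 9/2, 2.1 + 17.9094/2) = Inv-Gamma(11.20, 11.05470).
E[σ²|data] = β/(α−1) = 11.05470/10.20 = 1.0838.

1.0838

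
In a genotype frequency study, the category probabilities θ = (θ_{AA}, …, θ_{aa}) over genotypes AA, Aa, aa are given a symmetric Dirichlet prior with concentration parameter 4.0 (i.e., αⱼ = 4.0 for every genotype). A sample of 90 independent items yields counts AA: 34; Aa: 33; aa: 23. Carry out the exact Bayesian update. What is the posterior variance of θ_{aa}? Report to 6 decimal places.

The Dirichlet prior is conjugate to the Multinomial likelihood: each posterior αⱼ = prior αⱼ + observed count nⱼ.
Posterior concentration: (38.0, 37.0, 27.0), total = 102.0.
Var[θ_j] = α_j(Σα−α_j)/((Σα)²(Σα+1)) = 27.0·75.0/(102.0²·103.0) = 0.001890.

0.001890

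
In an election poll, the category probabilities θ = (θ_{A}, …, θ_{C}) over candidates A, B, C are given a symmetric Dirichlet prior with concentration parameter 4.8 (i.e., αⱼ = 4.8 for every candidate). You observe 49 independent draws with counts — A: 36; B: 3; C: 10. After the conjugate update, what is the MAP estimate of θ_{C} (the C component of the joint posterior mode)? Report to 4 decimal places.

0.2285

The Dirichlet prior is conjugate to the Multinomial likelihood: each posterior αⱼ = prior αⱼ + observed count nⱼ.
Posterior concentration: (40.8, 7.8, 14.8), total = 63.4.
Joint mode component: (α_{C}−1)/(Σα−K) = 13.8/60.4 = 0.2285.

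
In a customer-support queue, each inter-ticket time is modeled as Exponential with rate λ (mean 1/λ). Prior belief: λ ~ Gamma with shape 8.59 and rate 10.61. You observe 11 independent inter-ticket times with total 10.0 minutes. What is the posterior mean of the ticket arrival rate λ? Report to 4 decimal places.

0.9505

With a Gamma(shape α, rate β) prior on the exponential rate λ, the posterior after n observations with total T = Σxᵢ is Gamma(α+n, β+T).
Posterior: Gamma(8.59+11, 10.61+10.0) = Gamma(19.59, 20.61).
Posterior mean of λ = α/β = 19.59/20.61 = 0.9505.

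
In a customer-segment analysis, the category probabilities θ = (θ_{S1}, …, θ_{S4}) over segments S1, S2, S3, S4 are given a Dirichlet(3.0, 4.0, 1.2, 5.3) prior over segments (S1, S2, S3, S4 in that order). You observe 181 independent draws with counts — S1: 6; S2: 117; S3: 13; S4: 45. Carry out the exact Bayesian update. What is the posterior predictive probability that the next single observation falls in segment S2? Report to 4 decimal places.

0.6221

The Dirichlet prior is conjugate to the Multinomial likelihood: each posterior αⱼ = prior αⱼ + observed count nⱼ.
Posterior concentration: (9.0, 121.0, 14.2, 50.3), total = 194.5.
P(next = S2 | data) = α_{S2}/Σα = 0.6221.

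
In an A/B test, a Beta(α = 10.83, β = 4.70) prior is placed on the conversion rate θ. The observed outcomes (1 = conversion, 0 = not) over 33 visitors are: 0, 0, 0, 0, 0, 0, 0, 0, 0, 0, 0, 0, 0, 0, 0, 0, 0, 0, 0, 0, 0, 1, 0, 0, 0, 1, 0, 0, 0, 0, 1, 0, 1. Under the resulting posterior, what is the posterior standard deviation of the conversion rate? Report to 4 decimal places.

0.0655

The Beta prior is conjugate to a Binomial/Bernoulli likelihood; the update adds successes to α and failures to β.
Posterior: Beta(α+k, β+n−k) = Beta(10.83+4, 4.70+29) = Beta(14.83, 33.70).
Var = αβ/((α+β)²(α+β+1)) = 14.83·33.70/(48.53²·49.53) = 0.00428432; SD = √0.00428432 = 0.0655.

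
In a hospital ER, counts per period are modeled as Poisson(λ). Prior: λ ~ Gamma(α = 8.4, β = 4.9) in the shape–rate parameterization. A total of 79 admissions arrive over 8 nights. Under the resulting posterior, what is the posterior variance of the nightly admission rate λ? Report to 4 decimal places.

With a Gamma(shape α, rate β) prior, the Poisson likelihood is conjugate: the posterior is Gamma(α + ΣXᵢ, β + n).
Posterior: Gamma(α+S, β+n) = Gamma(8.4+79, 4.9+8) = Gamma(87.4, 12.9).
Var = α/β² = 87.4/12.9² = 0.5252.

0.5252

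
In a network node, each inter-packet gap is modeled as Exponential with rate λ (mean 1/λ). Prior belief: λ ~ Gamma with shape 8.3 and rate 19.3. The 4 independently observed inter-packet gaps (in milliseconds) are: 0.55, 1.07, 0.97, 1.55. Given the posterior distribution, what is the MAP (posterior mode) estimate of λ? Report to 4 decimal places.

With a Gamma(shape α, rate β) prior on the exponential rate λ, the posterior after n observations with total T = Σxᵢ is Gamma(α+n, β+T).
Sum of observations T = 4.14 milliseconds; n = 4.
Posterior: Gamma(8.3+4, 19.3+4.14) = Gamma(12.3, 23.44).
Mode = (α−1)/β = 0.4821.

0.4821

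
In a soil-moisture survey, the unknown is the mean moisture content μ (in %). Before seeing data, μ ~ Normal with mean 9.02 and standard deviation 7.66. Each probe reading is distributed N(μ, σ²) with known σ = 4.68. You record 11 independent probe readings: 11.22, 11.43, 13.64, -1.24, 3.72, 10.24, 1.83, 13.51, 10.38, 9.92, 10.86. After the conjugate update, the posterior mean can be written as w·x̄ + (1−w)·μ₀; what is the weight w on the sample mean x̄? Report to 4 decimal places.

For Normal data with known variance σ², a Normal(μ₀, σ₀²) prior on μ is conjugate. Posterior precision = 1/σ₀² + n/σ²; posterior mean is the precision-weighted average of μ₀ and x̄.
σ₀² = 7.66² = 58.6756, σ² = 4.68² = 21.9024. Prior precision 1/σ₀² = 1/58.6756; data precision n/σ² = 11/21.9024.
w = (n/σ²)/(1/σ₀² + n/σ²) = n·σ₀²/(σ² + n·σ₀²) = 11·58.6756/(21.9024 + 11·58.6756) = 645.4316/667.334 = 0.9672.

0.9672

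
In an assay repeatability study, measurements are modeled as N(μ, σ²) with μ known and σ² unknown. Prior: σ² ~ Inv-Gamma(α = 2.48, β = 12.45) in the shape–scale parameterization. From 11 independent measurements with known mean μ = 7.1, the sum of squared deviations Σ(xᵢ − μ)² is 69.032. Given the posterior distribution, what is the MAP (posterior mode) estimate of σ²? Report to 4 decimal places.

5.2301

With known mean μ and an Inverse-Gamma(α, β) prior on σ², the Normal likelihood is conjugate: posterior is Inv-Gamma(α + n/2, β + Σ(xᵢ−μ)²/2).
Posterior: Inv-Gamma(2.48 + 11/2, 12.45 + 69.032/2) = Inv-Gamma(7.98, 46.9660).
Mode = β/(α+1) = 46.9660/8.98 = 5.2301.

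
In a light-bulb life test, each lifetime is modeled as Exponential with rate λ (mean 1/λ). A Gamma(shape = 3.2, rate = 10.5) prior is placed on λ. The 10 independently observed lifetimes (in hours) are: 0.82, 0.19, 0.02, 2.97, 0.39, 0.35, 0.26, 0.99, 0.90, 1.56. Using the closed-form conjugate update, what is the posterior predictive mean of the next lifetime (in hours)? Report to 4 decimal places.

With a Gamma(shape α, rate β) prior on the exponential rate λ, the posterior after n observations with total T = Σxᵢ is Gamma(α+n, β+T).
Sum of observations T = 8.45 hours; n = 10.
Posterior: Gamma(3.2+10, 10.5+8.45) = Gamma(13.2, 18.95).
The predictive distribution for the next observation is Lomax; its mean is β/(α−1) = 18.95/12.2 = 1.5533.

1.5533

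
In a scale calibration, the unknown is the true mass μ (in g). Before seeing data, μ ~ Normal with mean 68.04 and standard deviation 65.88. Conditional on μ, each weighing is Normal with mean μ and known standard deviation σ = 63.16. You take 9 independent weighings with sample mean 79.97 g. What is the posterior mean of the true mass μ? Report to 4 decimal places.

78.8645

For Normal data with known variance σ², a Normal(μ₀, σ₀²) prior on μ is conjugate. Posterior precision = 1/σ₀² + n/σ²; posterior mean is the precision-weighted average of μ₀ and x̄.
n·x̄ = 9·79.97 = 719.73.
σ₀² = 65.88² = 4340.1744, σ² = 63.16² = 3989.1856; σ² + n·σ₀² = 3989.1856 + 9·4340.1744 = 43050.7552.
Posterior mean = (μ₀/σ₀² + n·x̄/σ²)/(1/σ₀² + n/σ²) = (σ²·μ₀ + σ₀²·n·x̄)/(σ² + n·σ₀²) = (3989.1856·68.04 + 4340.1744·719.73)/43050.7552 = 3395177.909136/43050.7552 = 78.8645.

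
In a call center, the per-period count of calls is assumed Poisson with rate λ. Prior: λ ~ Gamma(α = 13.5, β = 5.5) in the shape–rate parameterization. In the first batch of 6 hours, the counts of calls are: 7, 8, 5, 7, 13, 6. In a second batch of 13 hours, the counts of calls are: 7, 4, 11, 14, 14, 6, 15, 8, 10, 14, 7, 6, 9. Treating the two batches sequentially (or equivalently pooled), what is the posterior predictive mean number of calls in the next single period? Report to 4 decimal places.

With a Gamma(shape α, rate β) prior, the Poisson likelihood is conjugate: the posterior is Gamma(α + ΣXᵢ, β + n).
Batch 1: sum of counts S = 46 over n = 6 hours.
After batch 1: Gamma(α+S, β+n) = Gamma(13.5+46, 5.5+6) = Gamma(59.5, 11.5).
Batch 2: sum of counts S = 125 over n = 13 hours.
After batch 2: Gamma(α+S, β+n) = Gamma(59.5+125, 11.5+13) = Gamma(184.5, 24.5).
The predictive distribution for one future period is NegBinom with mean α/β = 7.5306.

7.5306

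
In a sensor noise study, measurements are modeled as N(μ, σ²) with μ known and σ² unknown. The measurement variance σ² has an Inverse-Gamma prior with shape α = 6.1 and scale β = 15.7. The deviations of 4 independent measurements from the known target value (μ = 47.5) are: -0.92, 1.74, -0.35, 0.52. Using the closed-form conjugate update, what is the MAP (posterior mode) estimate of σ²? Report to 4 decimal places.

1.9597

With known mean μ and an Inverse-Gamma(α, β) prior on σ², the Normal likelihood is conjugate: posterior is Inv-Gamma(α + n/2, β + Σ(xᵢ−μ)²/2).
Σ(xᵢ−μ)² = (-0.92)² + (1.74)² + (-0.35)² + (0.52)² = 4.2669.
Posterior: Inv-Gamma(6.1 + 4/2, 15.7 + 4.2669/2) = Inv-Gamma(8.10, 17.83345).
Mode = β/(α+1) = 17.83345/9.10 = 1.9597.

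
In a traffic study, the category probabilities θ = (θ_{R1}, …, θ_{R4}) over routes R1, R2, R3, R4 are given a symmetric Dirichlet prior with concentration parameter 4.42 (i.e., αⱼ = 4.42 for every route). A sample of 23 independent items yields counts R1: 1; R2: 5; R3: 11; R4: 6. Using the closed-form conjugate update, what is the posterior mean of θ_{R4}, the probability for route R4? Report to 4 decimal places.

The Dirichlet prior is conjugate to the Multinomial likelihood: each posterior αⱼ = prior αⱼ + observed count nⱼ.
Posterior concentration: (5.42, 9.42, 15.42, 10.42), total = 40.68.
E[θ_{R4}|data] = α_{R4}/Σα = 10.42/40.68 = 0.2561.

0.2561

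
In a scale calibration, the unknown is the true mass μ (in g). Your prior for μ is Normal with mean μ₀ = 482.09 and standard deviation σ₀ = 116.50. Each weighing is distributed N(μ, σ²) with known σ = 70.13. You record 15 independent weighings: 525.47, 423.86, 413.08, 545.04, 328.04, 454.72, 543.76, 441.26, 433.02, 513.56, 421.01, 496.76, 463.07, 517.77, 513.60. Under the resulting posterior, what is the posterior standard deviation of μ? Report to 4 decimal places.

For Normal data with known variance σ², a Normal(μ₀, σ₀²) prior on μ is conjugate. Posterior precision = 1/σ₀² + n/σ²; posterior mean is the precision-weighted average of μ₀ and x̄.
σ₀² = 116.50² = 13572.25, σ² = 70.13² = 4918.2169; σ² + n·σ₀² = 4918.2169 + 15·13572.25 = 208501.9669.
Posterior precision = 1/σ₀² + n/σ² = 1/13572.25 + 15/4918.2169 = (σ² + n·σ₀²)/(σ₀²σ²) = 208501.9669/(13572.25·4918.2169); posterior variance σₙ² = σ₀²σ²/(σ² + n·σ₀²) = 13572.25·4918.2169/208501.9669 = 320.146953.
Posterior SD = √σₙ² = √(13572.25·4918.2169/208501.9669) = 17.8927.

17.8927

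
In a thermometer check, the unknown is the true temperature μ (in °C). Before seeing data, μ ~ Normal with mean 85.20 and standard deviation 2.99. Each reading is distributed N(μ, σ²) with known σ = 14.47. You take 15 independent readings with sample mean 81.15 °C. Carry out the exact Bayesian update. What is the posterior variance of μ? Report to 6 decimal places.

5.449730

For Normal data with known variance σ², a Normal(μ₀, σ₀²) prior on μ is conjugate. Posterior precision = 1/σ₀² + n/σ²; posterior mean is the precision-weighted average of μ₀ and x̄.
σ₀² = 2.99² = 8.9401, σ² = 14.47² = 209.3809; σ² + n·σ₀² = 209.3809 + 15·8.9401 = 343.4824.
Posterior precision = 1/σ₀² + n/σ² = 1/8.9401 + 15/209.3809 = (σ² + n·σ₀²)/(σ₀²σ²) = 343.4824/(8.9401·209.3809); posterior variance σₙ² = σ₀²σ²/(σ² + n·σ₀²) = 8.9401·209.3809/343.4824 = 5.449730.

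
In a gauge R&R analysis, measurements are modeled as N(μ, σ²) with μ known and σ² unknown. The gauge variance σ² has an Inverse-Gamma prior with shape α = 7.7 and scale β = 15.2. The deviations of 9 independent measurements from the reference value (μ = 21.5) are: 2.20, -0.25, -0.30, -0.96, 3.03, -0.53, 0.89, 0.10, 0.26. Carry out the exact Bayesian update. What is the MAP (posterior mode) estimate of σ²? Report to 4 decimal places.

1.7669

With known mean μ and an Inverse-Gamma(α, β) prior on σ², the Normal likelihood is conjugate: posterior is Inv-Gamma(α + n/2, β + Σ(xᵢ−μ)²/2).
Σ(xᵢ−μ)² = (2.20)² + (-0.25)² + (-0.30)² + (-0.96)² + (3.03)² + (-0.53)² + (0.89)² + (0.10)² + (0.26)² = 16.2456.
Posterior: Inv-Gamma(7.7 + 9/2, 15.2 + 16.2456/2) = Inv-Gamma(12.20, 23.32280).
Mode = β/(α+1) = 23.32280/13.20 = 1.7669.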